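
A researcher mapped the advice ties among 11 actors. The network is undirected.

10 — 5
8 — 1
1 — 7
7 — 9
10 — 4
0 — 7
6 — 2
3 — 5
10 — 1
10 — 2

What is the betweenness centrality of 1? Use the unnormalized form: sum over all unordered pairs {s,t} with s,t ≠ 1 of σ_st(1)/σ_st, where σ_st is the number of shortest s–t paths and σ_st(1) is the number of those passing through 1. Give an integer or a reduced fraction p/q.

27

Pairs whose geodesics pass through 1 — 6–7: 1; 6–0: 1; 6–9: 1; 6–8: 1; 7–3: 1; 7–2: 1; 7–4: 1; 7–5: 1; 7–8: 1; 7–10: 1; 3–0: 1; 3–9: 1; 3–8: 1; 2–0: 1 … (+13 more pairs).
All other pairs contribute 0.
Summing the contributions gives betweenness(1) = 27.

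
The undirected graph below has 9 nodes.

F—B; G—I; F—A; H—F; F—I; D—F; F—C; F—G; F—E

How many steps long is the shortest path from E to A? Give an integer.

One shortest route is E – F – A, which uses 2 edges, and E and A are not directly tied, so nothing shorter exists. So d(E,A) = 2.

2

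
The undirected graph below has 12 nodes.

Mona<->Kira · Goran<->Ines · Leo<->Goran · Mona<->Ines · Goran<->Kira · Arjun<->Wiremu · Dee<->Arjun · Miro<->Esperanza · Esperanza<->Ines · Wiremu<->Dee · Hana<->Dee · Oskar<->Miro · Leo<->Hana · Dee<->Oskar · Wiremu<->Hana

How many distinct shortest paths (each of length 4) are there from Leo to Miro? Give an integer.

The shortest distance is 4. The length-4 paths are: Leo–Goran–Ines–Esperanza–Miro; Leo–Hana–Dee–Oskar–Miro.
That gives 2 distinct shortest paths.

2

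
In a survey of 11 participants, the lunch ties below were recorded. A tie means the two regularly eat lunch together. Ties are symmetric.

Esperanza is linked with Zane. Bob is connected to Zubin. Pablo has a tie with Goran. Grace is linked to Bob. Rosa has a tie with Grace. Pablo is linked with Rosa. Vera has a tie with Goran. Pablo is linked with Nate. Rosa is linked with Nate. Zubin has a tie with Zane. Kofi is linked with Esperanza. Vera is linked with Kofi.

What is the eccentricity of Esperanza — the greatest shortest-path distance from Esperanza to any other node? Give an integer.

5

Distances from Esperanza: Bob:3, Goran:3, Grace:4, Kofi:1, Nate:5, Pablo:4, Rosa:5, Vera:2, Zane:1, Zubin:2.
The largest is 5 (to Nate and Rosa), so the eccentricity of Esperanza is 5.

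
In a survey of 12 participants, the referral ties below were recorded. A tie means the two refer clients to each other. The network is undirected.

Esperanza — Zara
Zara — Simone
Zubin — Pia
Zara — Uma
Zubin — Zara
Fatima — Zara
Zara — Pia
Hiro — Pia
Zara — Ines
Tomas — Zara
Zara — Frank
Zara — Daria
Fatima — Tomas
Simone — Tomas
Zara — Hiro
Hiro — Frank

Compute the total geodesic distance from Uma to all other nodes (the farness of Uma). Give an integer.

Distances from Uma: Daria:2, Esperanza:2, Fatima:2, Frank:2, Hiro:2, Ines:2, Pia:2, Simone:2, Tomas:2, Zara:1, Zubin:2.
Sum = 2 + 2 + 2 + 2 + 2 + 2 + 2 + 2 + 2 + 1 + 2 = 21.

21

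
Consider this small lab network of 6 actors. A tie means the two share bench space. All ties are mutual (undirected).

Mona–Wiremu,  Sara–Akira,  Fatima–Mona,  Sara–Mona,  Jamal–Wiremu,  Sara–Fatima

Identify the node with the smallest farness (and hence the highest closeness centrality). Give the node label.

Farness (sum of distances to all others) for each node — Akira:12, Fatima:9, Jamal:13, Mona:7, Sara:8, Wiremu:9.
The smallest farness is 7, for Mona, so Mona has the highest closeness.

Mona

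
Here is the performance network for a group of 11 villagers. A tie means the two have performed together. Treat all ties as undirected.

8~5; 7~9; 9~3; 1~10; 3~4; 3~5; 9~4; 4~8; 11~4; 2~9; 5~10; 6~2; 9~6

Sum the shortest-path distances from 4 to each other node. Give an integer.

Distances from 4: 1:4, 2:2, 3:1, 5:2, 6:2, 7:2, 8:1, 9:1, 10:3, 11:1.
Sum = 4 + 2 + 1 + 2 + 2 + 2 + 1 + 1 + 3 + 1 = 19.

19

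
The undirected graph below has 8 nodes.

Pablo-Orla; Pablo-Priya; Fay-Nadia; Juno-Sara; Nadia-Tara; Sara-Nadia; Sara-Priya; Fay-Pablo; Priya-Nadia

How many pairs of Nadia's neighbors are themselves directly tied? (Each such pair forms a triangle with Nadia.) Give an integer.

1

Nadia's neighbors: Fay, Priya, Sara, and Tara.
Neighbor pairs that are themselves tied: Nadia–Priya–Sara. Each forms one triangle with Nadia, for 1 in total.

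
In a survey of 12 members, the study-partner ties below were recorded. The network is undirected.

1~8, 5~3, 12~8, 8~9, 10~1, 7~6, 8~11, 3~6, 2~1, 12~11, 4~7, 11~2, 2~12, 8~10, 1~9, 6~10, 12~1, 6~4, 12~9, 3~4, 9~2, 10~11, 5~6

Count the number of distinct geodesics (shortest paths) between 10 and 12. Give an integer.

3

The shortest distance is 2. The length-2 paths are: 10–11–12; 10–8–12; 10–1–12.
That gives 3 distinct shortest paths.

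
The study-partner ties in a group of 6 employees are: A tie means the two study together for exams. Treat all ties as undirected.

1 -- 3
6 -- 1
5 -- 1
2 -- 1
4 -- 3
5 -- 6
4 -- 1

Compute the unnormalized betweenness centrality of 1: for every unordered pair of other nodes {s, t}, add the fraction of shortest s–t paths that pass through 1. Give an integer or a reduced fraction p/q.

Pairs whose geodesics pass through 1 — 4–5: 1; 4–2: 1; 4–6: 1; 5–3: 1; 5–2: 1; 3–2: 1; 3–6: 1; 2–6: 1.
All other pairs contribute 0.
Summing the contributions gives betweenness(1) = 8.

8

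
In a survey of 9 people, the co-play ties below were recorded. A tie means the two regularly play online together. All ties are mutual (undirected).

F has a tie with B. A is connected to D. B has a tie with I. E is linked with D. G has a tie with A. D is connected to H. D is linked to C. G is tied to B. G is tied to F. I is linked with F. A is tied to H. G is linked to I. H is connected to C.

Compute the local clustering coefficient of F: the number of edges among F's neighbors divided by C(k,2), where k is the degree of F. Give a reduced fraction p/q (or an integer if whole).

F's neighbors: B, G, and I (k = 3).
Possible neighbor pairs: C(3,2) = 3. Edges among them: B–G, B–I, G–I → e = 3.
Clustering(F) = 3/3 = 1.

1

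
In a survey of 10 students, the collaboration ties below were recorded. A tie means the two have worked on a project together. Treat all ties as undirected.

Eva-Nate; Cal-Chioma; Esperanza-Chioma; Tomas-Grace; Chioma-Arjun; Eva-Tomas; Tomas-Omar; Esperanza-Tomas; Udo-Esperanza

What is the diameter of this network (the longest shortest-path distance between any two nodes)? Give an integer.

5

Eccentricity of each node (its greatest distance to any other): Arjun:5, Cal:5, Chioma:4, Esperanza:3, Eva:4, Grace:4, Nate:5, Omar:4, Tomas:3, Udo:4.
The maximum eccentricity is 5, realized for instance by the pair Nate–Arjun via Nate – Eva – Tomas – Esperanza – Chioma – Arjun. So the diameter is 5.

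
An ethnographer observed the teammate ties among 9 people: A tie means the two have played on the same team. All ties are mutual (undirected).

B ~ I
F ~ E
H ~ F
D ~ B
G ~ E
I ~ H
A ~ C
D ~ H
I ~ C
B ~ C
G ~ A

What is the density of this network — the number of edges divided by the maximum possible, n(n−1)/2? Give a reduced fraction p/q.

There are 11 edges and 9 nodes, so the maximum possible is C(9,2) = 36.
Density = 11/36.

11/36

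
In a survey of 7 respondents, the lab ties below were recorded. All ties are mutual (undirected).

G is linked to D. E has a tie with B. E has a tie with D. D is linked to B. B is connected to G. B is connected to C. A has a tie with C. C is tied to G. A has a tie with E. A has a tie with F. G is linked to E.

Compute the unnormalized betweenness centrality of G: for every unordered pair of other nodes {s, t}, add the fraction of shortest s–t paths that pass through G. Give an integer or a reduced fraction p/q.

5/6

Pairs whose geodesics pass through G — E–C: 1/3; D–C: 1/2.
All other pairs contribute 0.
Summing the contributions gives betweenness(G) = 5/6.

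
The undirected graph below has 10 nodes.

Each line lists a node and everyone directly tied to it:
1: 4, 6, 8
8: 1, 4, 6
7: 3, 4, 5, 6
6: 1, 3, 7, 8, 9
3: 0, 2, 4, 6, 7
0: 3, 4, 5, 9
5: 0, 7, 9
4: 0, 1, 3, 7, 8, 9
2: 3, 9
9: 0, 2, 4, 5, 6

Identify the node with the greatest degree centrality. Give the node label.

4

Degrees — 0:4, 1:3, 2:2, 3:5, 4:6, 5:3, 6:5, 7:4, 8:3, 9:5.
The maximum is 6, attained only by 4.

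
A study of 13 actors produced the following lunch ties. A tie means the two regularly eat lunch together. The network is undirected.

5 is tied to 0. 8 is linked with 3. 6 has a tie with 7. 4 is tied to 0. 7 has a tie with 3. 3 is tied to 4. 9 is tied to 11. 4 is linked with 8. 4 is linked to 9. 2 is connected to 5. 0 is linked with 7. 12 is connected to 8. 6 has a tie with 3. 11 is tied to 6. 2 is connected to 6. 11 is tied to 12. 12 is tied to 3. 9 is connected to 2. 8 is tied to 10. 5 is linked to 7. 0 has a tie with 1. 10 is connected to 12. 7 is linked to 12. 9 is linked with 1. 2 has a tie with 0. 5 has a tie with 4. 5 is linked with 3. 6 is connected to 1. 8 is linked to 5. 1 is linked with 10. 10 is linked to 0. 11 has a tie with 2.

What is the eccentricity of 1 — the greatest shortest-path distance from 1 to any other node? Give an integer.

2

Distances from 1: 0:1, 2:2, 3:2, 4:2, 5:2, 6:1, 7:2, 8:2, 9:1, 10:1, 11:2, 12:2.
The largest is 2 (to 5, 2, 4, 7, 12, 8, 11, and 3), so the eccentricity of 1 is 2.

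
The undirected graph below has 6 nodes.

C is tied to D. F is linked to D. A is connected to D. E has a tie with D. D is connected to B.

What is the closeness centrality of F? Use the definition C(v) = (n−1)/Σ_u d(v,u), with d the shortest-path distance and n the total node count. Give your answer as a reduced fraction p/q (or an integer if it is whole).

5/9

Distances from F: A:2, B:2, C:2, D:1, E:2. Sum = 9.
n = 6, so closeness = 5/9.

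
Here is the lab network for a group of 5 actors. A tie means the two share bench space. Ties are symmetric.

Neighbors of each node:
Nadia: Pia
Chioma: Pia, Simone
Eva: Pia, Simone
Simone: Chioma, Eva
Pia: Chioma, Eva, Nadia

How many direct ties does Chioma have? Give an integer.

2

Chioma is directly tied to Pia and Simone. That is 2 neighbors, so the degree of Chioma is 2.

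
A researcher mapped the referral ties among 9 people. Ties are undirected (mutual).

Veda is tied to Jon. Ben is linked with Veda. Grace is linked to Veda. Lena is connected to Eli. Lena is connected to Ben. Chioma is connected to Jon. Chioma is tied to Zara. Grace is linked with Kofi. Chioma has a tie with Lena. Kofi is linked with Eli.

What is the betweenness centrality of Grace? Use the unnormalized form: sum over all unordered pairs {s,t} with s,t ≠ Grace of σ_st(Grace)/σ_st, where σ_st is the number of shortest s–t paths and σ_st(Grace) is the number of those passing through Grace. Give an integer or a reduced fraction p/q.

3

Pairs whose geodesics pass through Grace — Kofi–Veda: 1; Kofi–Jon: 1; Kofi–Ben: 1/2; Veda–Eli: 1/2.
All other pairs contribute 0.
Summing the contributions gives betweenness(Grace) = 3.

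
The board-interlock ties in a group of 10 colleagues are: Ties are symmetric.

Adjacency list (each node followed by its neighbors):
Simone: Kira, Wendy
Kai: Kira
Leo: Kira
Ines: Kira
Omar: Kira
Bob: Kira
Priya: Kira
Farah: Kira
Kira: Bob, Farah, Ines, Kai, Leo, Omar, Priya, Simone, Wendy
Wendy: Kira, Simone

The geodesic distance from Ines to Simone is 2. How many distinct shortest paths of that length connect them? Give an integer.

1

The shortest distance is 2, and the only length-2 path is Ines–Kira–Simone. So there is exactly 1 shortest path.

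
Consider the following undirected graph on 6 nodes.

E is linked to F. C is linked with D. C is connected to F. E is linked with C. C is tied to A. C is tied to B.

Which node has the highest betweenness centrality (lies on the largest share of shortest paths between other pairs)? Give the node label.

Unnormalized betweenness of each node: A:0, B:0, C:9, D:0, E:0, F:0.
C has the largest value, 9, making it the main broker — the node through which the most shortest paths run.

C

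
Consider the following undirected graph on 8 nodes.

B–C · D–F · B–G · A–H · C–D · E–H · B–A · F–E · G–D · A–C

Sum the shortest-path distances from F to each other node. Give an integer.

14

Distances from F: A:3, B:3, C:2, D:1, E:1, G:2, H:2.
Sum = 3 + 3 + 2 + 1 + 1 + 2 + 2 = 14.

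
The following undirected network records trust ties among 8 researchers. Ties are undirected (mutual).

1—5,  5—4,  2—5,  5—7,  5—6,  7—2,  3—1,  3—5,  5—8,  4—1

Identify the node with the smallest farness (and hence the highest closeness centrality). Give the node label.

Farness (sum of distances to all others) for each node — 1:11, 2:12, 3:12, 4:12, 5:7, 6:13, 7:12, 8:13.
The smallest farness is 7, for 5, so 5 has the highest closeness.

5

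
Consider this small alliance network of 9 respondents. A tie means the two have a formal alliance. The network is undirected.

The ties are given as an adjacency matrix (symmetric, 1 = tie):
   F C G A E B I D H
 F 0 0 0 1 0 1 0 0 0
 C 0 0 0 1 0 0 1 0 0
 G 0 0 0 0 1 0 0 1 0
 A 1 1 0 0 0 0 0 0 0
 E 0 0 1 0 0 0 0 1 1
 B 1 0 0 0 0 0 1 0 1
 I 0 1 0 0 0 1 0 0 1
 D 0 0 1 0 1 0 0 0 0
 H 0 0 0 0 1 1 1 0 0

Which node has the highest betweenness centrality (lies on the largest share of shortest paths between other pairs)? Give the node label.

H

Unnormalized betweenness of each node: A:1, B:7, C:3, D:0, E:12, F:3, G:0, H:15, I:7.
H has the largest value, 15, making it the main broker — the node through which the most shortest paths run.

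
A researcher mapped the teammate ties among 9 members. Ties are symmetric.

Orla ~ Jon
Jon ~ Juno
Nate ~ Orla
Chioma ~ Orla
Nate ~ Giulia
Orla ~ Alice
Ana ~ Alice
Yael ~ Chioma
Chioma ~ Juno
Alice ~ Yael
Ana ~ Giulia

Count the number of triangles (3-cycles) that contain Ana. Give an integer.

0

Ana's neighbors are Alice and Giulia, but none of them are tied to each other, so no triangle contains Ana.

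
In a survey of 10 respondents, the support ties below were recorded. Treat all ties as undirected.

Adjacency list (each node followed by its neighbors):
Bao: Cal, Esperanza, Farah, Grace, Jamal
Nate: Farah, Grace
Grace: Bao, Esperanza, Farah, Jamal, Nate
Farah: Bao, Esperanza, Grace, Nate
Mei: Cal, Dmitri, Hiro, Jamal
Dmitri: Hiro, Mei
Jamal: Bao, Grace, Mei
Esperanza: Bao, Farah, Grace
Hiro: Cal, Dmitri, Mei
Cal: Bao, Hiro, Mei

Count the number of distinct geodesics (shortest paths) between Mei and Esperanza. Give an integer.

3

The shortest distance is 3. The length-3 paths are: Mei–Jamal–Grace–Esperanza; Mei–Jamal–Bao–Esperanza; Mei–Cal–Bao–Esperanza.
That gives 3 distinct shortest paths.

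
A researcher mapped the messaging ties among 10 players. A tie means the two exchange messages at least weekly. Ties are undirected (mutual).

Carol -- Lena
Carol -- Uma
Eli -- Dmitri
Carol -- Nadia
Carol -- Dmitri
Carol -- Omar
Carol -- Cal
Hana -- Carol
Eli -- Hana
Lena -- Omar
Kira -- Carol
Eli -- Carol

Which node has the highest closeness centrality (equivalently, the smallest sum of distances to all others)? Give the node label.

Farness (sum of distances to all others) for each node — Cal:17, Carol:9, Dmitri:16, Eli:15, Hana:16, Kira:17, Lena:16, Nadia:17, Omar:16, Uma:17.
The smallest farness is 9, for Carol, so Carol has the highest closeness.

Carol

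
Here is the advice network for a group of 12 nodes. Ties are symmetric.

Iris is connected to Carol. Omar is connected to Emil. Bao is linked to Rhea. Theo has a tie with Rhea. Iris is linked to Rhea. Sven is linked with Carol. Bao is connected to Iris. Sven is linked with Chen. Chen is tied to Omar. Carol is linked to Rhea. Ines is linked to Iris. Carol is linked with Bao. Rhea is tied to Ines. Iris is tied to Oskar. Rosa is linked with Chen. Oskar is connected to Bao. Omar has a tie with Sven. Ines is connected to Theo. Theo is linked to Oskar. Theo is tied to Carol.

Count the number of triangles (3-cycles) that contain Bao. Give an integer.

4

Bao's neighbors: Carol, Iris, Oskar, and Rhea.
Neighbor pairs that are themselves tied: Bao–Carol–Iris; Bao–Carol–Rhea; Bao–Iris–Oskar; Bao–Iris–Rhea. Each forms one triangle with Bao, for 4 in total.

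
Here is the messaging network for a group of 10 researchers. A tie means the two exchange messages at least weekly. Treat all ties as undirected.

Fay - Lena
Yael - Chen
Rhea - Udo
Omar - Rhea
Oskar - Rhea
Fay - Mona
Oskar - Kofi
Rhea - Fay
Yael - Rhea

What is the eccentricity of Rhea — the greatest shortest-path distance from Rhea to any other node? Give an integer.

2

Distances from Rhea: Chen:2, Fay:1, Kofi:2, Lena:2, Mona:2, Omar:1, Oskar:1, Udo:1, Yael:1.
The largest is 2 (to Mona, Lena, Chen, and Kofi), so the eccentricity of Rhea is 2.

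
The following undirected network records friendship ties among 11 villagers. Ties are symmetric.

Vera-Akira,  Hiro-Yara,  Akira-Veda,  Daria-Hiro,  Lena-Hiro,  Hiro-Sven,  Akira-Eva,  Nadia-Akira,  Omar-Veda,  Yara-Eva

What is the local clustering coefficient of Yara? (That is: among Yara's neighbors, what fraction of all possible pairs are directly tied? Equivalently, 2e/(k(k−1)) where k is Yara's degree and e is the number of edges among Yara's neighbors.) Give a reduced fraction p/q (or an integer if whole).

Yara's neighbors: Eva and Hiro (k = 2).
Possible neighbor pairs: C(2,2) = 1. Edges among them: none → e = 0.
Clustering(Yara) = 0/1.

0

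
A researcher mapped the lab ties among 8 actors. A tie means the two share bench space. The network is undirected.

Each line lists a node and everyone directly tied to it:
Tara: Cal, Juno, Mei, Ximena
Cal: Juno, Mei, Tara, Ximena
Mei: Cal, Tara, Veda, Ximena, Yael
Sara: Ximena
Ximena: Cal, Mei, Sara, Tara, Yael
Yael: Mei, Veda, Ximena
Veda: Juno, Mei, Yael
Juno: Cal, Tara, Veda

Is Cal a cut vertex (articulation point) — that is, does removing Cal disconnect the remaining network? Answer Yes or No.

No

Even without Cal, every remaining node can still reach every other (the residual graph is connected), so Cal is not a cut vertex.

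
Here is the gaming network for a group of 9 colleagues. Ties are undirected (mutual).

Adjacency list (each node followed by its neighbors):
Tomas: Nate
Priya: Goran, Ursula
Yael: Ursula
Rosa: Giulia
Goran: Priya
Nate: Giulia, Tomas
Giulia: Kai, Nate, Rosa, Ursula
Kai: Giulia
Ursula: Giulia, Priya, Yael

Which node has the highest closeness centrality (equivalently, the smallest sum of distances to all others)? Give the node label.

Giulia

Farness (sum of distances to all others) for each node — Giulia:13, Goran:26, Kai:20, Nate:18, Priya:19, Rosa:20, Tomas:25, Ursula:14, Yael:21.
The smallest farness is 13, for Giulia, so Giulia has the highest closeness.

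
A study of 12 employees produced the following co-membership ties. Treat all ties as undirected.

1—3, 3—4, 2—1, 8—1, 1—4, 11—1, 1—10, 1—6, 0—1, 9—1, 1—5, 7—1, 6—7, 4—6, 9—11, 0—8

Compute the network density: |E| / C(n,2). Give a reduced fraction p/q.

There are 16 edges and 12 nodes, so the maximum possible is C(12,2) = 66.
Density = 16/66 = 8/33.

8/33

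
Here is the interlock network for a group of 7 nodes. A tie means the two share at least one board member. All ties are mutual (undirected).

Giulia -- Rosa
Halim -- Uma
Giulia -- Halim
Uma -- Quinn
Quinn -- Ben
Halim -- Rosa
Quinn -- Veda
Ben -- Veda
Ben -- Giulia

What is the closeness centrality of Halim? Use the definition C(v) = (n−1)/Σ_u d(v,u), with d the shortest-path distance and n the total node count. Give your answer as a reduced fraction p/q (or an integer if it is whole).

3/5

Distances from Halim: Ben:2, Giulia:1, Quinn:2, Rosa:1, Uma:1, Veda:3. Sum = 10.
n = 7, so closeness = 6/10 = 3/5.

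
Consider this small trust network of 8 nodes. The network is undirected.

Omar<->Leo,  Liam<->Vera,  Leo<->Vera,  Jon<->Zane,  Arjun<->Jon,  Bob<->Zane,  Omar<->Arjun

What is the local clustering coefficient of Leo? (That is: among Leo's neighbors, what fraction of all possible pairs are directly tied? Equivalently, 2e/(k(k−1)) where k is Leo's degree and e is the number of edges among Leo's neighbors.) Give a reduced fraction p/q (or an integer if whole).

Leo's neighbors: Omar and Vera (k = 2).
Possible neighbor pairs: C(2,2) = 1. Edges among them: none → e = 0.
Clustering(Leo) = 0/1.

0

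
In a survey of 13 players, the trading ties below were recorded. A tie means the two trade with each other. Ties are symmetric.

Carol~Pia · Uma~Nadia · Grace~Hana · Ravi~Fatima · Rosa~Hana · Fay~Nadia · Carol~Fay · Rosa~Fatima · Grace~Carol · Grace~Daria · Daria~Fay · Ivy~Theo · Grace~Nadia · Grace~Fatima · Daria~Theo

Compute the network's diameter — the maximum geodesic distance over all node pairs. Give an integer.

Eccentricity of each node (its greatest distance to any other): Carol:4, Daria:3, Fatima:4, Fay:4, Grace:3, Hana:4, Ivy:5, Nadia:4, Pia:5, Ravi:5, Rosa:5, Theo:4, Uma:5.
The maximum eccentricity is 5, realized for instance by the pair Rosa–Ivy via Rosa – Fatima – Grace – Daria – Theo – Ivy. So the diameter is 5.

5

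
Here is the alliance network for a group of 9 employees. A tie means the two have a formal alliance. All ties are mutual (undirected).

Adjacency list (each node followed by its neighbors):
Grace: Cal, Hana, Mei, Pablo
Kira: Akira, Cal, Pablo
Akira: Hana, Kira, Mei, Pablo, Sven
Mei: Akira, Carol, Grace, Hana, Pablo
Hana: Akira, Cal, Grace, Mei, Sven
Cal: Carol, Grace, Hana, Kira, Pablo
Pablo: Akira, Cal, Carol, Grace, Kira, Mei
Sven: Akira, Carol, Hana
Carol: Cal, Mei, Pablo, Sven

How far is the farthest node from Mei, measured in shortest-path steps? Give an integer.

2

Distances from Mei: Akira:1, Cal:2, Carol:1, Grace:1, Hana:1, Kira:2, Pablo:1, Sven:2.
The largest is 2 (to Cal, Kira, and Sven), so the eccentricity of Mei is 2.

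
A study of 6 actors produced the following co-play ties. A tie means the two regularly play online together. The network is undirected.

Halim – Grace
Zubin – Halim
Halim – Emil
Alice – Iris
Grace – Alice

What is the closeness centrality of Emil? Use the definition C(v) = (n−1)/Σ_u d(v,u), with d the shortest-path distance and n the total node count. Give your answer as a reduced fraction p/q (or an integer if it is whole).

Distances from Emil: Alice:3, Grace:2, Halim:1, Iris:4, Zubin:2. Sum = 12.
n = 6, so closeness = 5/12.

5/12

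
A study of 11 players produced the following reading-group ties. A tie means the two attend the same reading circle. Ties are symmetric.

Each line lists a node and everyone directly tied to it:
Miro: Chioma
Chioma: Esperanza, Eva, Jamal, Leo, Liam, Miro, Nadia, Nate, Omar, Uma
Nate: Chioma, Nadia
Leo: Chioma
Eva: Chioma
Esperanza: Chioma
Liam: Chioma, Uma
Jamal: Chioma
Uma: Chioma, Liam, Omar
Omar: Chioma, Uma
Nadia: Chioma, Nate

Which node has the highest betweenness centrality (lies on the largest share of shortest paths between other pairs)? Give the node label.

Chioma

Unnormalized betweenness of each node: Chioma:83/2, Esperanza:0, Eva:0, Jamal:0, Leo:0, Liam:0, Miro:0, Nadia:0, Nate:0, Omar:0, Uma:1/2.
Chioma has the largest value, 83/2, making it the main broker — the node through which the most shortest paths run.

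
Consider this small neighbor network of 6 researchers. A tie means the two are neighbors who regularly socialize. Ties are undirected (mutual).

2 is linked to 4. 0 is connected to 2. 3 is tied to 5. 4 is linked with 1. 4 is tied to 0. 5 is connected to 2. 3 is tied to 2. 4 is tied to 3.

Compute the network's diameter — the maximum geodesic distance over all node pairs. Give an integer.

3

Eccentricity of each node (its greatest distance to any other): 0:2, 1:3, 2:2, 3:2, 4:2, 5:3.
The maximum eccentricity is 3, realized for instance by the pair 5–1 via 5 – 2 – 4 – 1. So the diameter is 3.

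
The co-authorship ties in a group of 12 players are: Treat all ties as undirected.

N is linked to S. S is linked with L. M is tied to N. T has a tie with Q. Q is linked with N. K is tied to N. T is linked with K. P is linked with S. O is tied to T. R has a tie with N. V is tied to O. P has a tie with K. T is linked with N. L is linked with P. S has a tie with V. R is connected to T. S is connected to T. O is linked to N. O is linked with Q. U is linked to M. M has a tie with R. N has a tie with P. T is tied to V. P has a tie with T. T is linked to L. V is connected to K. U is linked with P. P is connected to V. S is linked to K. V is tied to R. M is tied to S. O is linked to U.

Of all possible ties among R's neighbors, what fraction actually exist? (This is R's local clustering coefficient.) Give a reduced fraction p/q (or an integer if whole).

1/2

R's neighbors: M, N, T, and V (k = 4).
Possible neighbor pairs: C(4,2) = 6. Edges among them: M–N, N–T, T–V → e = 3.
Clustering(R) = 3/6 = 1/2.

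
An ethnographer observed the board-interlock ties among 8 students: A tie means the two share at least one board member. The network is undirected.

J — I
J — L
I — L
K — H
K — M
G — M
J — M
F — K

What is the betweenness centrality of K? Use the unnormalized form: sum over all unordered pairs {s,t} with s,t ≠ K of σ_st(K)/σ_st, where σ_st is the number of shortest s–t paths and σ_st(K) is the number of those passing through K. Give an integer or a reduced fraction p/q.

Pairs whose geodesics pass through K — M–F: 1; M–H: 1; F–H: 1; F–G: 1; F–J: 1; F–L: 1; F–I: 1; H–G: 1; H–J: 1; H–L: 1; H–I: 1.
All other pairs contribute 0.
Summing the contributions gives betweenness(K) = 11.

11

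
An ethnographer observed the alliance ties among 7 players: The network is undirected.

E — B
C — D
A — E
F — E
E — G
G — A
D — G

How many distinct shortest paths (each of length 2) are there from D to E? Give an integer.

1

The shortest distance is 2, and the only length-2 path is D–G–E. So there is exactly 1 shortest path.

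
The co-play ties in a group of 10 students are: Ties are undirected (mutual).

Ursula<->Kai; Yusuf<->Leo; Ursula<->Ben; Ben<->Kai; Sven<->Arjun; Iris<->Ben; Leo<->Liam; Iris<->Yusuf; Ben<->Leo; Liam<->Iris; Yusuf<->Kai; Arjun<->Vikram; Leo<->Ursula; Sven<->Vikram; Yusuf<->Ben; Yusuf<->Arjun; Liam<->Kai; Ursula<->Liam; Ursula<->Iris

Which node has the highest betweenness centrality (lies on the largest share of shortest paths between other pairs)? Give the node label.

Yusuf

Unnormalized betweenness of each node: Arjun:14, Ben:7/4, Iris:31/12, Kai:31/12, Leo:31/12, Liam:3/4, Sven:0, Ursula:1, Vikram:0, Yusuf:75/4.
Yusuf has the largest value, 75/4, making it the main broker — the node through which the most shortest paths run.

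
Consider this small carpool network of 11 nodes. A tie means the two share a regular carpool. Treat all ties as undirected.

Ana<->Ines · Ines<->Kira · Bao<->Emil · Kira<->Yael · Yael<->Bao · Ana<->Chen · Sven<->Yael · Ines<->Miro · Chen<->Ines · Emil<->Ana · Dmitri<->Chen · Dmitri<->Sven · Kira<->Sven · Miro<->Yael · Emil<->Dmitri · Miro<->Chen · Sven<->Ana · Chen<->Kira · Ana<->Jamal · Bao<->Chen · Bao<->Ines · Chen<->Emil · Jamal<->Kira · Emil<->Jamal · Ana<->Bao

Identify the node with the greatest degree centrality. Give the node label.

Degrees — Ana:6, Bao:5, Chen:7, Dmitri:3, Emil:5, Ines:5, Jamal:3, Kira:5, Miro:3, Sven:4, Yael:4.
The maximum is 7, attained only by Chen.

Chen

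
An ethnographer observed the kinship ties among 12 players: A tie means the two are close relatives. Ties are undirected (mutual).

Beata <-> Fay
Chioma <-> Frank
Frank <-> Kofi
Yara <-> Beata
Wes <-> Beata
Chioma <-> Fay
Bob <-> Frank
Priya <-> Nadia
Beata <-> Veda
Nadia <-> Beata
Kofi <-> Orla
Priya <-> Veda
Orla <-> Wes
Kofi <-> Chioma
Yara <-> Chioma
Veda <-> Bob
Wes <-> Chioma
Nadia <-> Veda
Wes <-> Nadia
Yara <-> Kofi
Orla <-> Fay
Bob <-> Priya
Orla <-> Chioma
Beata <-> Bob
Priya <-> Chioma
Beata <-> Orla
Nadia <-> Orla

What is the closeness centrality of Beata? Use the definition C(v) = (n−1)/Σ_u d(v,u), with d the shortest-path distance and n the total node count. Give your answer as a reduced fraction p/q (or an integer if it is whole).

11/15

Distances from Beata: Bob:1, Chioma:2, Fay:1, Frank:2, Kofi:2, Nadia:1, Orla:1, Priya:2, Veda:1, Wes:1, Yara:1. Sum = 15.
n = 12, so closeness = 11/15.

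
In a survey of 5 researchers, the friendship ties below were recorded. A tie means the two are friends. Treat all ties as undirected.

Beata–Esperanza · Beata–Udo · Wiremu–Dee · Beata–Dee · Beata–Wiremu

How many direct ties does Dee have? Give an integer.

Dee is directly tied to Beata and Wiremu. That is 2 neighbors, so the degree of Dee is 2.

2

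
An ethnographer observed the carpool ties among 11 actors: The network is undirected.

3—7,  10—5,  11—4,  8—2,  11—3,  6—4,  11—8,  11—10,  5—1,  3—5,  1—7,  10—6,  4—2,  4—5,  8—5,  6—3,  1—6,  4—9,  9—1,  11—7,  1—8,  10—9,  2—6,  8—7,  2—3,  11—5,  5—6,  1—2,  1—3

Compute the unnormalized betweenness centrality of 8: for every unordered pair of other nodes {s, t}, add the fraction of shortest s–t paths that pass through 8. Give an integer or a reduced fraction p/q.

Pairs whose geodesics pass through 8 — 5–2: 1/5; 5–7: 1/4; 1–11: 1/4; 11–2: 1/3; 2–7: 1/3.
All other pairs contribute 0.
Summing the contributions gives betweenness(8) = 41/30.

41/30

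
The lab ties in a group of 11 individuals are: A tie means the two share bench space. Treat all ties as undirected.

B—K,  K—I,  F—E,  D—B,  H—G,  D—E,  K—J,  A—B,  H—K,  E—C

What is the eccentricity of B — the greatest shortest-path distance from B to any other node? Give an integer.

Distances from B: A:1, C:3, D:1, E:2, F:3, G:3, H:2, I:2, J:2, K:1.
The largest is 3 (to G, F, and C), so the eccentricity of B is 3.

3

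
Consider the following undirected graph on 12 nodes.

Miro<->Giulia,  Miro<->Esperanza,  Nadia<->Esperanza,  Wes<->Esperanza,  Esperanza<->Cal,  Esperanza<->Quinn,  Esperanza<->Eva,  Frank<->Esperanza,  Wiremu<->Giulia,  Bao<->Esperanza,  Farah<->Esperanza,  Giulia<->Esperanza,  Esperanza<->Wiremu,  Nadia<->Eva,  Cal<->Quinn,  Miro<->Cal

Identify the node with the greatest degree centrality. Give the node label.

Degrees — Bao:1, Cal:3, Esperanza:11, Eva:2, Farah:1, Frank:1, Giulia:3, Miro:3, Nadia:2, Quinn:2, Wes:1, Wiremu:2.
The maximum is 11, attained only by Esperanza.

Esperanza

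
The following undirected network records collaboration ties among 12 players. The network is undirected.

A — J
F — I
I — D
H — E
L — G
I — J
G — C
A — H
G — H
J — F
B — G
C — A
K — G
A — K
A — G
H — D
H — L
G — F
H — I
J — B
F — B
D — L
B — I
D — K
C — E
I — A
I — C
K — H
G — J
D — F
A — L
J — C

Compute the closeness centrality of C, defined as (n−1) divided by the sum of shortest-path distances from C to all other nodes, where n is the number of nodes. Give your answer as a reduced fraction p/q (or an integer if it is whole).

Distances from C: A:1, B:2, D:2, E:1, F:2, G:1, H:2, I:1, J:1, K:2, L:2. Sum = 17.
n = 12, so closeness = 11/17.

11/17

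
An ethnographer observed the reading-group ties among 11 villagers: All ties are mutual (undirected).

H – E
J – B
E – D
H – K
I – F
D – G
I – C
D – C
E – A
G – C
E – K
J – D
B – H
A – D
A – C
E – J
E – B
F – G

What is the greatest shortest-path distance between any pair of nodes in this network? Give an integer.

4

Eccentricity of each node (its greatest distance to any other): A:3, B:4, C:3, D:2, E:3, F:4, G:3, H:4, I:4, J:3, K:4.
The maximum eccentricity is 4, realized for instance by the pair B–F via B – J – D – G – F. So the diameter is 4.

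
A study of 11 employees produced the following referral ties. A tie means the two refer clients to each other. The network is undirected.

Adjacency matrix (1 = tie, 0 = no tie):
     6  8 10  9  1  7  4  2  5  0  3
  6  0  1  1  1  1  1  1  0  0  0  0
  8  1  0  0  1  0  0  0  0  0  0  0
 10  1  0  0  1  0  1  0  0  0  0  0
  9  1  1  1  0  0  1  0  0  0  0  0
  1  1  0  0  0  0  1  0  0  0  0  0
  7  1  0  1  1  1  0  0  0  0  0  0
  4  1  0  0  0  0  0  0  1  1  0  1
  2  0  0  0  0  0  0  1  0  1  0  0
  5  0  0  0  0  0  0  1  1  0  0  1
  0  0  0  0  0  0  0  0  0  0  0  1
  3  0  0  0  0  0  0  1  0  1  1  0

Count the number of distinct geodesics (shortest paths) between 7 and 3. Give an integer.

1

The shortest distance is 3, and the only length-3 path is 7–6–4–3. So there is exactly 1 shortest path.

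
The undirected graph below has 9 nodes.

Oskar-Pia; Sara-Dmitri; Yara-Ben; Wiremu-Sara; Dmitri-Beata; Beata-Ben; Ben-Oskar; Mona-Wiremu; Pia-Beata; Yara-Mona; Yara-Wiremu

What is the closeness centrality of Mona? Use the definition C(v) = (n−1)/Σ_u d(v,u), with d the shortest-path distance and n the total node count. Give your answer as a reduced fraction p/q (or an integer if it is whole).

8/19

Distances from Mona: Beata:3, Ben:2, Dmitri:3, Oskar:3, Pia:4, Sara:2, Wiremu:1, Yara:1. Sum = 19.
n = 9, so closeness = 8/19.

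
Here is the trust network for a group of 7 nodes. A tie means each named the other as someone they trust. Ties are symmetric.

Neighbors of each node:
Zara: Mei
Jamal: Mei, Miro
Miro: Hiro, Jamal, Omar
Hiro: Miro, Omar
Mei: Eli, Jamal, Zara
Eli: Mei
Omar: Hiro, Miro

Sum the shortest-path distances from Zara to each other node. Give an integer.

Distances from Zara: Eli:2, Hiro:4, Jamal:2, Mei:1, Miro:3, Omar:4.
Sum = 2 + 4 + 2 + 1 + 3 + 4 = 16.

16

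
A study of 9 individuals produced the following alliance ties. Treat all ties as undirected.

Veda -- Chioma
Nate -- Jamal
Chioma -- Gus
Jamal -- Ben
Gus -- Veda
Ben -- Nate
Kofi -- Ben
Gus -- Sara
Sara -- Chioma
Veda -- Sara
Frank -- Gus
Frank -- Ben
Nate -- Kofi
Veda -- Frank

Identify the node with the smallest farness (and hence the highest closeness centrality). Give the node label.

Farness (sum of distances to all others) for each node — Ben:14, Chioma:20, Frank:13, Gus:15, Jamal:20, Kofi:20, Nate:19, Sara:20, Veda:15.
The smallest farness is 13, for Frank, so Frank has the highest closeness.

Frank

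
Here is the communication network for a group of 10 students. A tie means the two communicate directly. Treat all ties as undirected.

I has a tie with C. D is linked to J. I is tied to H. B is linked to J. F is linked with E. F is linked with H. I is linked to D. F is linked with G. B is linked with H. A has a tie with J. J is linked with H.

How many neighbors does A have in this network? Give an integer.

1

A is directly tied to J. That is 1 neighbor, so the degree of A is 1.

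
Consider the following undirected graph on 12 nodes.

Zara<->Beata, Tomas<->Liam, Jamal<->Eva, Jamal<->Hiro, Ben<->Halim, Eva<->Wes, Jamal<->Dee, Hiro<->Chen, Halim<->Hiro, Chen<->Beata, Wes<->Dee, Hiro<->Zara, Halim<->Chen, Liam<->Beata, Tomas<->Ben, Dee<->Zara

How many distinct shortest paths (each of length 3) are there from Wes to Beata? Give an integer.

1

The shortest distance is 3, and the only length-3 path is Wes–Dee–Zara–Beata. So there is exactly 1 shortest path.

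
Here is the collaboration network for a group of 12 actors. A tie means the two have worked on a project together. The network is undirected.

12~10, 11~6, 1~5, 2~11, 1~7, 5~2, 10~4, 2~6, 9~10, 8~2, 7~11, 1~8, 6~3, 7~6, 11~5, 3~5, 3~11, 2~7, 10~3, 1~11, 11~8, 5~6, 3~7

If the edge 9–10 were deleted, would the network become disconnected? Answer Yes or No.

Without the 9–10 edge there is no alternate route between 9 and 10, so the network disconnects. It is a bridge.

Yes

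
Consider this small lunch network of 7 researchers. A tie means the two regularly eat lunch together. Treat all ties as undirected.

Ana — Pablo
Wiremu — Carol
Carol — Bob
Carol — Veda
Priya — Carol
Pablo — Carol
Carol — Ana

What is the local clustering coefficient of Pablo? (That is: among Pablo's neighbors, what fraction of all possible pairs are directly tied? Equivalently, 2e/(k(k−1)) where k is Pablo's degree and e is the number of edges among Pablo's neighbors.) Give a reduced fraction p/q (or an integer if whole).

Pablo's neighbors: Ana and Carol (k = 2).
Possible neighbor pairs: C(2,2) = 1. Edges among them: Ana–Carol → e = 1.
Clustering(Pablo) = 1/1.

1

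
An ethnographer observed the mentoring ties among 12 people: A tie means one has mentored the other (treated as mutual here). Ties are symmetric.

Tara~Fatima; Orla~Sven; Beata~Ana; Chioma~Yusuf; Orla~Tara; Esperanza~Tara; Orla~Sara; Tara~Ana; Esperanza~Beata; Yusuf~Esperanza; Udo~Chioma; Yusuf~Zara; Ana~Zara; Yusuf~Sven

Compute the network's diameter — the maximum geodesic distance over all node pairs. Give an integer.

Eccentricity of each node (its greatest distance to any other): Ana:4, Beata:4, Chioma:4, Esperanza:3, Fatima:5, Orla:4, Sara:5, Sven:3, Tara:4, Udo:5, Yusuf:3, Zara:4.
The maximum eccentricity is 5, realized for instance by the pair Sara–Udo via Sara – Orla – Sven – Yusuf – Chioma – Udo. So the diameter is 5.

5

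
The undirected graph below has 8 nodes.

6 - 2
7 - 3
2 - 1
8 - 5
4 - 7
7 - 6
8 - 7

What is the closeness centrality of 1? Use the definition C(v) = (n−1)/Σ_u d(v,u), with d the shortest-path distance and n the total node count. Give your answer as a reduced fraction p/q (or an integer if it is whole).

7/23

Distances from 1: 2:1, 3:4, 4:4, 5:5, 6:2, 7:3, 8:4. Sum = 23.
n = 8, so closeness = 7/23.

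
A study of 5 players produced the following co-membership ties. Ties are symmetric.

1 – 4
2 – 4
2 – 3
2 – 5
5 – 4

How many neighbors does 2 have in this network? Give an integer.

3

2 is directly tied to 3, 4, and 5. That is 3 neighbors, so the degree of 2 is 3.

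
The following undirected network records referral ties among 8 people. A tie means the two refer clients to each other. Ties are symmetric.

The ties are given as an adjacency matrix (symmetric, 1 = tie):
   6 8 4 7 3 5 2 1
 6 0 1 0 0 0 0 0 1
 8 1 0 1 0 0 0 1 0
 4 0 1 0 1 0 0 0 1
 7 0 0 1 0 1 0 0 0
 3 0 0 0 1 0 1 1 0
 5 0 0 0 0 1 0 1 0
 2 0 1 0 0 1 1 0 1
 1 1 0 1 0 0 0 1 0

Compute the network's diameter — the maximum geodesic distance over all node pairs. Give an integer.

3

Eccentricity of each node (its greatest distance to any other): 1:2, 2:2, 3:3, 4:3, 5:3, 6:3, 7:3, 8:2.
The maximum eccentricity is 3, realized for instance by the pair 6–7 via 6 – 8 – 4 – 7. So the diameter is 3.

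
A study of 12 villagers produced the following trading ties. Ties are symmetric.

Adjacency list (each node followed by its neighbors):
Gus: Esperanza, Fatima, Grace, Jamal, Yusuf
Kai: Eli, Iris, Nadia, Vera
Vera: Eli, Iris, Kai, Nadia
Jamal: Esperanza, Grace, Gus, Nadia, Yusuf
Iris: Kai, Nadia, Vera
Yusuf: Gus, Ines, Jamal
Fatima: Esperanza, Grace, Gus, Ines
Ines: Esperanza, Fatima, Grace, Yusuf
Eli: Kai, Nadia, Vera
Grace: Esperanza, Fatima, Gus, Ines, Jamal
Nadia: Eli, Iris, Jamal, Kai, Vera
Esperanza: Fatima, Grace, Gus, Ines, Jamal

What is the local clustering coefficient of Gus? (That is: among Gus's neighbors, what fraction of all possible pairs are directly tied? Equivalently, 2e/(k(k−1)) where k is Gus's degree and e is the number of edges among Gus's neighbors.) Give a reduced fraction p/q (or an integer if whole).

3/5

Gus's neighbors: Esperanza, Fatima, Grace, Jamal, and Yusuf (k = 5).
Possible neighbor pairs: C(5,2) = 10. Edges among them: Esperanza–Fatima, Esperanza–Grace, Esperanza–Jamal, Fatima–Grace, Grace–Jamal, Jamal–Yusuf → e = 6.
Clustering(Gus) = 6/10 = 3/5.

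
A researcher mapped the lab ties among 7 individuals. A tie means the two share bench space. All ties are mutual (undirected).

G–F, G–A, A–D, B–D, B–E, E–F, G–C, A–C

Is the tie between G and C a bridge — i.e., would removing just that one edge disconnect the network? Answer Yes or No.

No

Even without that edge, G still reaches C via G – A – C, so the network stays connected. Not a bridge.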